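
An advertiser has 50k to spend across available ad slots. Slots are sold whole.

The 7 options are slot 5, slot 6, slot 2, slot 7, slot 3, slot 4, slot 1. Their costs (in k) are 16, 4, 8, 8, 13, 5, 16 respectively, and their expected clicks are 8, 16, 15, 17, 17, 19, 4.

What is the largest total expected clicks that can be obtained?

84

Take slot 6, slot 2, slot 7, slot 3, and slot 4: cost 4 + 8 + 8 + 13 + 5 = 38 ≤ 50, expected clicks 16 + 15 + 17 + 17 + 19 = 84.
No other feasible combination does better.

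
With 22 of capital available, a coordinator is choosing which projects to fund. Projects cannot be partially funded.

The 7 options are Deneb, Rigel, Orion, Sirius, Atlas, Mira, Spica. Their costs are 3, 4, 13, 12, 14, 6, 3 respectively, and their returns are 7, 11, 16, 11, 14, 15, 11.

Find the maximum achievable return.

Take Deneb, Rigel, Mira, and Spica: cost 3 + 4 + 6 + 3 = 16 ≤ 22, return 7 + 11 + 15 + 11 = 44.
No other feasible combination does better.

44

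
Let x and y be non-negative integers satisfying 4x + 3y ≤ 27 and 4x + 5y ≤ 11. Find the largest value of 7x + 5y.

14

(x,y)=(2,0): 4·2+3·0=8≤27, 4·2+5·0=8≤11, objective 14.
(x,y)=(1,1): 4·1+3·1=7≤27, 4·1+5·1=9≤11, objective 12.
(x,y)=(1,0): 4·1+3·0=4≤27, 4·1+5·0=4≤11, objective 7.
The best lattice point is (2,0), giving 14.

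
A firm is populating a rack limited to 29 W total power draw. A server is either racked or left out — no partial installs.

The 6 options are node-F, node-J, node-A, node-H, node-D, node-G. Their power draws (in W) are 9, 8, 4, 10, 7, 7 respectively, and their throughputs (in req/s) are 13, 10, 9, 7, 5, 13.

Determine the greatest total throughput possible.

45

node-F + node-A + node-D + node-G: power draw 9 + 4 + 7 + 7 = 27 ≤ 29, throughput 13 + 9 + 5 + 13 = 40.
node-F + node-J + node-A + node-G: power draw 9 + 8 + 4 + 7 = 28 ≤ 29, throughput 13 + 10 + 9 + 13 = 45.
node-J + node-A + node-H + node-G: power draw 8 + 4 + 10 + 7 = 29 ≤ 29, throughput 10 + 9 + 7 + 13 = 39.
Best is node-F, node-J, node-A, and node-G with total throughput 45.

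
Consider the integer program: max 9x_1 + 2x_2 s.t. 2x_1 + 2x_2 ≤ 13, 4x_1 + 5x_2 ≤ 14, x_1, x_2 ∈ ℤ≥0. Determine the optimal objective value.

(x_1,x_2)=(3,0) is feasible, giving 27.
(x_1,x_2)=(2,1) is feasible, giving 20.
(x_1,x_2)=(2,0) is feasible, giving 18.
No feasible integer point exceeds 27.

27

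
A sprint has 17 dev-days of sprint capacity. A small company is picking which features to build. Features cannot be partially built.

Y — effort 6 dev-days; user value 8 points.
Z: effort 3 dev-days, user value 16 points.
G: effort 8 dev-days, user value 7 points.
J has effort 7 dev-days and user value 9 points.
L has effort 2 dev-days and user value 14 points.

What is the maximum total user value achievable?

This is an integer program with binary decision variables.
Z + J + L: effort 3 + 7 + 2 = 12 ≤ 17, user value 16 + 9 + 14 = 39.
Y + Z + L: effort 6 + 3 + 2 = 11 ≤ 17, user value 8 + 16 + 14 = 38.
Z + G + L: effort 3 + 8 + 2 = 13 ≤ 17, user value 16 + 7 + 14 = 37.
Best is Z, J, and L with total user value 39.

39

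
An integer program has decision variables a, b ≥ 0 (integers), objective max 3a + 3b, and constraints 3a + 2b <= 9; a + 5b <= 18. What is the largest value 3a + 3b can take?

The continuous relaxation peaks at (0.692, 3.46) with value 12.46; rounding to a feasible lattice point costs some objective.
(a,b)=(1,3): 3·1+2·3=9≤9, 1·1+5·3=16≤18, objective 12.
(a,b)=(1,2): 3·1+2·2=7≤9, 1·1+5·2=11≤18, objective 9.
(a,b)=(0,3): 3·0+2·3=6≤9, 1·0+5·3=15≤18, objective 9.
The best lattice point is (1,3), giving 12.

12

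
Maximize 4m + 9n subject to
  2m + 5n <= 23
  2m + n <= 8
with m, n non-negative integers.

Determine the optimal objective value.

The continuous relaxation peaks at (2.12, 3.75) with value 42.25; rounding to a feasible lattice point costs some objective.
(m,n)=(1,4): 2·1+5·4=22≤23, 2·1+1·4=6≤8, objective 40.
(m,n)=(0,4): 2·0+5·4=20≤23, 2·0+1·4=4≤8, objective 36.
(m,n)=(2,3): 2·2+5·3=19≤23, 2·2+1·3=7≤8, objective 35.
No feasible integer point exceeds 40.

40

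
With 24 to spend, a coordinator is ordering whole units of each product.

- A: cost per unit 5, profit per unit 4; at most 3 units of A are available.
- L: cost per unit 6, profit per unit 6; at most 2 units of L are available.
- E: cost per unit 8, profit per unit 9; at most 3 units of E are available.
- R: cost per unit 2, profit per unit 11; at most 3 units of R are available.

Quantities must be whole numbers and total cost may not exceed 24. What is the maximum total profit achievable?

51

R has the best ratio (11/2); taking only R gives at most 3×11 = 33 (stopped by the supply cap of 3).
Mixing does better — 2×E and 3×R: cost 22 ≤ 24, profit 2·9 + 3·11 = 51.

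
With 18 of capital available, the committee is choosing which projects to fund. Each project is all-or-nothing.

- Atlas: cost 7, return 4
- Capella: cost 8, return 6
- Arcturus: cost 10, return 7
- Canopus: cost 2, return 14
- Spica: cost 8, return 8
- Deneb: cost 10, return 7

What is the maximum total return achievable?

28

Take Capella, Canopus, and Spica: cost 8 + 2 + 8 = 18 ≤ 18, return 6 + 14 + 8 = 28.
No other feasible combination does better.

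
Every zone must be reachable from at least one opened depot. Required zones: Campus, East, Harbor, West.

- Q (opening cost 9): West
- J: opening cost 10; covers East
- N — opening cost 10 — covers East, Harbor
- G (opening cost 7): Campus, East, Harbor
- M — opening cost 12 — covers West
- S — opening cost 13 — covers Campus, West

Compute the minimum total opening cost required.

This is a weighted set-cover instance.
Choose Q and G: together they cover Campus, East, Harbor, West — every zone.
Total opening cost: 9 + 7 = 16.
No cover costs less than 16.

16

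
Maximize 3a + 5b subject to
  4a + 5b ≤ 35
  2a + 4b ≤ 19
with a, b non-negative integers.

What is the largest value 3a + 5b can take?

26

The continuous relaxation peaks at (7.5, 1) with value 27.50; rounding to a feasible lattice point costs some objective.
(a,b)=(7,1): 4·7+5·1=33≤35, 2·7+4·1=18≤19, objective 26.
(a,b)=(8,0): 4·8+5·0=32≤35, 2·8+4·0=16≤19, objective 24.
Maximum is 26 at (a,b)=(7,1).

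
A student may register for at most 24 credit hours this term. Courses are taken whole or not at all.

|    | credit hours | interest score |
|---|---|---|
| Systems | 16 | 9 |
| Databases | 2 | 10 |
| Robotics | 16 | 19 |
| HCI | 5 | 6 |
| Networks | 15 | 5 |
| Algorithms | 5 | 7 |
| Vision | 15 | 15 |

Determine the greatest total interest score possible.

36

Databases + Robotics + Algorithms: credit hours 2 + 16 + 5 = 23 ≤ 24, interest score 10 + 19 + 7 = 36.
Databases + Robotics + HCI: credit hours 2 + 16 + 5 = 23 ≤ 24, interest score 10 + 19 + 6 = 35.
Best is Databases, Robotics, and Algorithms with total interest score 36.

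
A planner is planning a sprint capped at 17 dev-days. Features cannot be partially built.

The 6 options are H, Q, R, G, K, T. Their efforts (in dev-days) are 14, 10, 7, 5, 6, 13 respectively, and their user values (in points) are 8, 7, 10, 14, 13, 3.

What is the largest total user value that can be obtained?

Allowing fractional choices, the relaxed optimum would be about 35.6, but features are indivisible.
G + K: effort 5 + 6 = 11 ≤ 17, user value 14 + 13 = 27.
R + K: effort 7 + 6 = 13 ≤ 17, user value 10 + 13 = 23.
R + G: effort 7 + 5 = 12 ≤ 17, user value 10 + 14 = 24.
Best is G and K with total user value 27.

27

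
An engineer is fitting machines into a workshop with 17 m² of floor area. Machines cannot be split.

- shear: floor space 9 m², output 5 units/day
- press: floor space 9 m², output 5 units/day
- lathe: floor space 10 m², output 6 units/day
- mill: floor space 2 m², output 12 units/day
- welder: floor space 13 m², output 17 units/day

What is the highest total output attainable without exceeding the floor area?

29

Take mill and welder: floor space 2 + 13 = 15 ≤ 17, output 12 + 17 = 29.
No other feasible combination does better.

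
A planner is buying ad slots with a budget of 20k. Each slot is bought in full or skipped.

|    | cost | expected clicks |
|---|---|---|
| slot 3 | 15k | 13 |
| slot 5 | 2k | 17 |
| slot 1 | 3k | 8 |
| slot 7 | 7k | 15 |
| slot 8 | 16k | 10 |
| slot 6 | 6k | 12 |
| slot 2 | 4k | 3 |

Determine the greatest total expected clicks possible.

52

This is an integer program with binary decision variables.
slot 5 + slot 1 + slot 7 + slot 6: cost 2 + 3 + 7 + 6 = 18 ≤ 20, expected clicks 17 + 8 + 15 + 12 = 52.
slot 5 + slot 7 + slot 6 + slot 2: cost 2 + 7 + 6 + 4 = 19 ≤ 20, expected clicks 17 + 15 + 12 + 3 = 47.
slot 5 + slot 7 + slot 6: cost 2 + 7 + 6 = 15 ≤ 20, expected clicks 17 + 15 + 12 = 44.
Best is slot 5, slot 1, slot 7, and slot 6 with total expected clicks 52.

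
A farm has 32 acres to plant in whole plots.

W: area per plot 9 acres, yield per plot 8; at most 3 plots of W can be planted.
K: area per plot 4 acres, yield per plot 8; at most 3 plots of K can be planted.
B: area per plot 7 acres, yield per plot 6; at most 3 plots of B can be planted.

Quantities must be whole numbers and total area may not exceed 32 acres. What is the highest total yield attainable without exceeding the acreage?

40

Take 2×W and 3×K: area 30 ≤ 32, yield 2·8 + 3·8 = 40.
K has the best ratio (8/4) and is taken to its limit of 3; remaining capacity is filled optimally with the others.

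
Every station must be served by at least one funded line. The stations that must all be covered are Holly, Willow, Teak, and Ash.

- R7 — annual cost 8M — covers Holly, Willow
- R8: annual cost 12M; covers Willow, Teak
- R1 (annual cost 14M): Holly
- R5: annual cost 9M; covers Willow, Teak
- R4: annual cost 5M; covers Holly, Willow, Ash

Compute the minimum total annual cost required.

14

Choose R5 and R4: together they cover Holly, Willow, Teak, Ash — every station.
Total annual cost: 9 + 5 = 14.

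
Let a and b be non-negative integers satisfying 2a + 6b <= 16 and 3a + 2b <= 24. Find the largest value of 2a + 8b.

Relaxing integrality, the LP optimum is 21.33 at (a,b) = (0, 2.67), which is not an integer point.
(a,b)=(2,2): 2·2+6·2=16≤16, 3·2+2·2=10≤24, objective 20.
(a,b)=(1,2): 2·1+6·2=14≤16, 3·1+2·2=7≤24, objective 18.
(a,b)=(0,2): 2·0+6·2=12≤16, 3·0+2·2=4≤24, objective 16.
The best lattice point is (2,2), giving 20.

20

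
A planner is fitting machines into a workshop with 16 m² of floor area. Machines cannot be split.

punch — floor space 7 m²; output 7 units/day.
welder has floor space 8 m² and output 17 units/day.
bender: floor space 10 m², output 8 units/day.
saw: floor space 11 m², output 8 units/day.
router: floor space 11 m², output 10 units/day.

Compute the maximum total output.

welder: floor space 8 ≤ 16, output 17.
punch + welder: floor space 7 + 8 = 15 ≤ 16, output 7 + 17 = 24.
router: floor space 11 ≤ 16, output 10.
Best is punch and welder with total output 24.

24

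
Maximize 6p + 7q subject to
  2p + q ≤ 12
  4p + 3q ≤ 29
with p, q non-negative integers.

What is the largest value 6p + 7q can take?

63

Relaxing integrality, the LP optimum is 67.67 at (p,q) = (0, 9.67), which is not an integer point.
(p,q)=(0,9): 2·0+1·9=9≤12, 4·0+3·9=27≤29, objective 63.
(p,q)=(1,8): 2·1+1·8=10≤12, 4·1+3·8=28≤29, objective 62.
(p,q)=(0,8): 2·0+1·8=8≤12, 4·0+3·8=24≤29, objective 56.
Maximum is 63 at (p,q)=(0,9).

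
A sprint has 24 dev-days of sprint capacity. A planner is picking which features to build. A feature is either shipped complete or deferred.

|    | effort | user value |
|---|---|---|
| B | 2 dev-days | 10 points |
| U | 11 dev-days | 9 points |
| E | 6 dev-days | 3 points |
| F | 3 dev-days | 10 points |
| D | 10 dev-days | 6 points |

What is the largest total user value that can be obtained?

32

Take B, U, E, and F: effort 2 + 11 + 6 + 3 = 22 ≤ 24, user value 10 + 9 + 3 + 10 = 32.
No other feasible combination does better.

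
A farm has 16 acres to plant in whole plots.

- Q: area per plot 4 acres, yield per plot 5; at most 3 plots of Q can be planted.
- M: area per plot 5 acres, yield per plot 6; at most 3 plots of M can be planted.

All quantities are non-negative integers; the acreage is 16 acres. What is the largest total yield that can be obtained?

18

3×M: area 15 ≤ 16, yield 3·6 = 18.
1×Q and 2×M: area 14 ≤ 16, yield 1·5 + 2·6 = 17.
Best is 18.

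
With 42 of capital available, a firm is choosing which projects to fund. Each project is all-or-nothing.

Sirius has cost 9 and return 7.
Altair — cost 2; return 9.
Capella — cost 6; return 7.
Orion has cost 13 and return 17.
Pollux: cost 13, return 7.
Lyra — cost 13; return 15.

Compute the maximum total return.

Treat it as a binary knapsack problem.
Take Altair, Capella, Orion, and Lyra: cost 2 + 6 + 13 + 13 = 34 ≤ 42, return 9 + 7 + 17 + 15 = 48.
No feasible combination exceeds this.

48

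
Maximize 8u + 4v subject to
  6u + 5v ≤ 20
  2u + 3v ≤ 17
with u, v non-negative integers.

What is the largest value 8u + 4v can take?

The continuous relaxation peaks at (3.33, 0) with value 26.67; rounding to a feasible lattice point costs some objective.
(u,v)=(3,0): 6·3+5·0=18≤20, 2·3+3·0=6≤17, objective 24.
(u,v)=(2,1): 6·2+5·1=17≤20, 2·2+3·1=7≤17, objective 20.
Maximum is 24 at (u,v)=(3,0).

24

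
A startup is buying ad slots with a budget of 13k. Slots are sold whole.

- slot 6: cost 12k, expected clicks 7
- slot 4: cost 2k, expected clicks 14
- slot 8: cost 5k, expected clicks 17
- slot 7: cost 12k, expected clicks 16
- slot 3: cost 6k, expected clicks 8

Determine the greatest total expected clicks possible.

39

slot 8 + slot 3: cost 5 + 6 = 11 ≤ 13, expected clicks 17 + 8 = 25.
slot 4 + slot 8: cost 2 + 5 = 7 ≤ 13, expected clicks 14 + 17 = 31.
slot 4 + slot 8 + slot 3: cost 2 + 5 + 6 = 13 ≤ 13, expected clicks 14 + 17 + 8 = 39.
Best is slot 4, slot 8, and slot 3 with total expected clicks 39.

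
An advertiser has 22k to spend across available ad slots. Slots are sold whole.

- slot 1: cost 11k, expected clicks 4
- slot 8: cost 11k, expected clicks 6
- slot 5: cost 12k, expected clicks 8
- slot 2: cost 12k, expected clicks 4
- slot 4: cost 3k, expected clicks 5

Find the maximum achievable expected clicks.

13

Take slot 5 and slot 4: cost 12 + 3 = 15 ≤ 22, expected clicks 8 + 5 = 13.
No other feasible combination does better.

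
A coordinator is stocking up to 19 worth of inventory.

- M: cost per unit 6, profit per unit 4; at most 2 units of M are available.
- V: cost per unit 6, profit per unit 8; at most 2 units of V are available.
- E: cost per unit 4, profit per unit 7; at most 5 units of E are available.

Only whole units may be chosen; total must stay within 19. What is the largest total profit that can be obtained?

29

4×E: cost 16 ≤ 19, profit 4·7 = 28.
1×V and 3×E: cost 18 ≤ 19, profit 1·8 + 3·7 = 29.
Best is 29.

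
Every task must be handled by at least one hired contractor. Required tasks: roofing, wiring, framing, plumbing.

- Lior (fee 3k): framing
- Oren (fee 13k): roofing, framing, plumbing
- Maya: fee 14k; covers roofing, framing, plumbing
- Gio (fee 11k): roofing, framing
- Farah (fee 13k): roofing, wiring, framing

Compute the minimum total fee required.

26

The greedy cost-per-new-task heuristic would pick Lior, Oren, and Farah for 29, but a cheaper cover exists.
Choose Oren and Farah: together they cover roofing, wiring, framing, plumbing — every task.
Total fee: 13 + 13 = 26.
No cover costs less than 26.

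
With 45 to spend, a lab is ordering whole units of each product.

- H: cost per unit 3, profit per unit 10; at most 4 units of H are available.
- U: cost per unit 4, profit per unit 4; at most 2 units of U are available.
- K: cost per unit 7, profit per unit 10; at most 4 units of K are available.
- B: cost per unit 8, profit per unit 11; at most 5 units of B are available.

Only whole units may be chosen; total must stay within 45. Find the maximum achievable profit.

85

This is a bounded integer knapsack.
4×H, 1×U, 3×K, and 1×B: cost 45 ≤ 45, profit 4·10 + 1·4 + 3·10 + 1·11 = 85.
4×H and 4×B: cost 44 ≤ 45, profit 4·10 + 4·11 = 84.
Best is 85.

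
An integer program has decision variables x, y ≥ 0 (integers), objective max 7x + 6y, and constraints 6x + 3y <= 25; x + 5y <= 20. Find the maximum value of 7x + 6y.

33

(x,y)=(3,2): 6·3+3·2=24≤25, 1·3+5·2=13≤20, objective 33.
(x,y)=(2,3): 6·2+3·3=21≤25, 1·2+5·3=17≤20, objective 32.
(x,y)=(3,1): 6·3+3·1=21≤25, 1·3+5·1=8≤20, objective 27.
Maximum is 33 at (x,y)=(3,2).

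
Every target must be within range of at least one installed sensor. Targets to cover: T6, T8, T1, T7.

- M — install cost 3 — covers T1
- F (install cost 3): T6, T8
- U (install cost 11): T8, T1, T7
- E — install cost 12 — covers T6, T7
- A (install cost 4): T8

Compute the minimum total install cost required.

This is a weighted set-cover instance.
Choose F and U: together they cover T6, T8, T1, T7 — every target.
Total install cost: 3 + 11 = 14.

14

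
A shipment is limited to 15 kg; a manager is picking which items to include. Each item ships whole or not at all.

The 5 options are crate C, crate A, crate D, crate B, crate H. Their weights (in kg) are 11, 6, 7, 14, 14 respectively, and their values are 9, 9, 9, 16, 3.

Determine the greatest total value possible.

18

Take crate A and crate D: weight 6 + 7 = 13 ≤ 15, value 9 + 9 = 18.
No other feasible combination does better.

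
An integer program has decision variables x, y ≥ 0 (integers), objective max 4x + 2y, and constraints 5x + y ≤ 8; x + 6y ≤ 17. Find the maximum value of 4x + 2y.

8

The continuous relaxation peaks at (1.07, 2.66) with value 9.59; rounding to a feasible lattice point costs some objective.
(x,y)=(1,2) is feasible, giving 8.
(x,y)=(1,1) is feasible, giving 6.
(x,y)=(0,2) is feasible, giving 4.
No feasible integer point exceeds 8.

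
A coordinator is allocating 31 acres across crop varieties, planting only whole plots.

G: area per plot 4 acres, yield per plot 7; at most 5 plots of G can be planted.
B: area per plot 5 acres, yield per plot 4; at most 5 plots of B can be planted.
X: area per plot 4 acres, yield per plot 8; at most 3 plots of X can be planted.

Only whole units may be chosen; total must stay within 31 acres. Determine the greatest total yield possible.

52

This is a bounded integer knapsack.
X has the best ratio (8/4); taking only X gives at most 3×8 = 24 (stopped by the supply cap of 3).
Mixing does better — 4×G and 3×X: area 28 ≤ 31, yield 4·7 + 3·8 = 52.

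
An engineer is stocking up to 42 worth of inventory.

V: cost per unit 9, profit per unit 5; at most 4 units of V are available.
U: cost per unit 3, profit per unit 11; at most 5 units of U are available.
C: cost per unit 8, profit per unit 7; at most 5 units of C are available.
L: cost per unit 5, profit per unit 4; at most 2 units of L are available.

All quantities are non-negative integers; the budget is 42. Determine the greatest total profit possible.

77

U has the best ratio (11/3); taking only U gives at most 5×11 = 55 (stopped by the supply cap of 5).
Mixing does better — 5×U, 2×C, and 2×L: cost 41 ≤ 42, profit 5·11 + 2·7 + 2·4 = 77.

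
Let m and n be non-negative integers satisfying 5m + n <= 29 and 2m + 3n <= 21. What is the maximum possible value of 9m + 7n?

66

The continuous relaxation peaks at (5.08, 3.62) with value 71.00; rounding to a feasible lattice point costs some objective.
(m,n)=(5,3): 5·5+1·3=28≤29, 2·5+3·3=19≤21, objective 66.
(m,n)=(4,4): 5·4+1·4=24≤29, 2·4+3·4=20≤21, objective 64.
(m,n)=(5,2): 5·5+1·2=27≤29, 2·5+3·2=16≤21, objective 59.
Maximum is 66 at (m,n)=(5,3).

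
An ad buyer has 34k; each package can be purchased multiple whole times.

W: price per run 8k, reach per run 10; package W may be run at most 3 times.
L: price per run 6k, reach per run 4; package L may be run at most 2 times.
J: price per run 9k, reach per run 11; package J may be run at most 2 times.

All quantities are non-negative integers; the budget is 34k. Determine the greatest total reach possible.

This is a bounded integer knapsack.
Take 2×W and 2×J: price 34 ≤ 34, reach 2·10 + 2·11 = 42.
No other integer combination yields more.

42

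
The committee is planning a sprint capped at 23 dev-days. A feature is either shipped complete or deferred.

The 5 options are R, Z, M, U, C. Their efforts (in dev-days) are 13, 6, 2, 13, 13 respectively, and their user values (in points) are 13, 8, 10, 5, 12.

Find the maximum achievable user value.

31

This is an integer program with binary decision variables.
Take R, Z, and M: effort 13 + 6 + 2 = 21 ≤ 23, user value 13 + 8 + 10 = 31.
No other feasible combination does better.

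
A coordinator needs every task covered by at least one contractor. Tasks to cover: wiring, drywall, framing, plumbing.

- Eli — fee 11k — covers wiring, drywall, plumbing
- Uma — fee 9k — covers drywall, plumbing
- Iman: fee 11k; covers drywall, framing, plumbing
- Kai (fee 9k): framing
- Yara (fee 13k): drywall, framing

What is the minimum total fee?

20

Choose Eli and Kai: together they cover wiring, drywall, framing, plumbing — every task.
Total fee: 11 + 9 = 20.
No cover costs less than 20.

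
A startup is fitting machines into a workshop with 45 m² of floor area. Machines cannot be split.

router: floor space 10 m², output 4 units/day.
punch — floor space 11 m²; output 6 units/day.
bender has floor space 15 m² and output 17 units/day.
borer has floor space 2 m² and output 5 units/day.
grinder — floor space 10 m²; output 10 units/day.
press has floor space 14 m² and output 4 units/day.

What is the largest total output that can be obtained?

38

punch + bender + borer + grinder: floor space 11 + 15 + 2 + 10 = 38 ≤ 45, output 6 + 17 + 5 + 10 = 38.
bender + borer + grinder + press: floor space 15 + 2 + 10 + 14 = 41 ≤ 45, output 17 + 5 + 10 + 4 = 36.
router + bender + borer + grinder: floor space 10 + 15 + 2 + 10 = 37 ≤ 45, output 4 + 17 + 5 + 10 = 36.
Best is punch, bender, borer, and grinder with total output 38.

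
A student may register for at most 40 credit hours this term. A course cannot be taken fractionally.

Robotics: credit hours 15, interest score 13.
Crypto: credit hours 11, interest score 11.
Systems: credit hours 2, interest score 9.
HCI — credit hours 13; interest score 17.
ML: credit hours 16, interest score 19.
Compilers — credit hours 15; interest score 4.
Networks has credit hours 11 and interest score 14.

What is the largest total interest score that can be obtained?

53

Crypto + Systems + HCI + Networks: credit hours 11 + 2 + 13 + 11 = 37 ≤ 40, interest score 11 + 9 + 17 + 14 = 51.
Crypto + Systems + ML + Networks: credit hours 11 + 2 + 16 + 11 = 40 ≤ 40, interest score 11 + 9 + 19 + 14 = 53.
Best is Crypto, Systems, ML, and Networks with total interest score 53.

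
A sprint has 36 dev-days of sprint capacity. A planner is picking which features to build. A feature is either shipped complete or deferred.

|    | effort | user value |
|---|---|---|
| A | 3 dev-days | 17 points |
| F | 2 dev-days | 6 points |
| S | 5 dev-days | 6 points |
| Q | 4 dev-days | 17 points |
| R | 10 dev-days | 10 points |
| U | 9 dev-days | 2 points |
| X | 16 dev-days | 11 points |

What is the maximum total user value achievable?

Treat it as a binary knapsack problem.
A + F + Q + R + X: effort 3 + 2 + 4 + 10 + 16 = 35 ≤ 36, user value 17 + 6 + 17 + 10 + 11 = 61.
A + F + S + Q + R + U: effort 3 + 2 + 5 + 4 + 10 + 9 = 33 ≤ 36, user value 17 + 6 + 6 + 17 + 10 + 2 = 58.
A + F + S + Q + X: effort 3 + 2 + 5 + 4 + 16 = 30 ≤ 36, user value 17 + 6 + 6 + 17 + 11 = 57.
Best is A, F, Q, R, and X with total user value 61.

61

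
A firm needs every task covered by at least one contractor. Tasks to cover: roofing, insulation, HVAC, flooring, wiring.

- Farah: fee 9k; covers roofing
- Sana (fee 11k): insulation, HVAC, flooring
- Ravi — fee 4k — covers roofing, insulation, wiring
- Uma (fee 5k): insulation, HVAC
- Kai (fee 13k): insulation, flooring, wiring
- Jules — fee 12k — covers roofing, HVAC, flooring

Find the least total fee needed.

The greedy cost-per-new-task heuristic would pick Ravi, Uma, and Sana for 20, but a cheaper cover exists.
Choose Sana and Ravi: together they cover roofing, insulation, HVAC, flooring, wiring — every task.
Total fee: 11 + 4 = 15.
No cover costs less than 15.

15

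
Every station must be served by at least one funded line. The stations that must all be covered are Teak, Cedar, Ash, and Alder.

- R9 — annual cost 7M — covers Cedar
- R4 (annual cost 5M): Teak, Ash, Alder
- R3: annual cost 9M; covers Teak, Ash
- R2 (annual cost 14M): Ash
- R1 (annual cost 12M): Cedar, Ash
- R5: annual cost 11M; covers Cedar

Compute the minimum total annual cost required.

Choose R9 and R4: together they cover Teak, Cedar, Ash, Alder — every station.
Total annual cost: 7 + 5 = 12.
No cover costs less than 12.

12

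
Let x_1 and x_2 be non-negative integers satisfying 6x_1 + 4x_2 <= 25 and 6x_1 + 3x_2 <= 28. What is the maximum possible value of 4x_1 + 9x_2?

54

Relaxing integrality, the LP optimum is 56.25 at (x_1,x_2) = (0, 6.25), which is not an integer point.
(x_1,x_2)=(0,6): 6·0+4·6=24≤25, 6·0+3·6=18≤28, objective 54.
(x_1,x_2)=(0,5): 6·0+4·5=20≤25, 6·0+3·5=15≤28, objective 45.
Maximum is 54 at (x_1,x_2)=(0,6).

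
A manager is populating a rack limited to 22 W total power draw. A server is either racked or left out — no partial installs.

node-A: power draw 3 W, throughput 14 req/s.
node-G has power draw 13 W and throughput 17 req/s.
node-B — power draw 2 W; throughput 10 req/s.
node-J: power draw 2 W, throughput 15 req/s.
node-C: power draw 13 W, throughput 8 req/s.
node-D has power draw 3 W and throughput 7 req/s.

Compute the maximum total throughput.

56

Allowing fractional choices, the relaxed optimum would be about 61.7, but servers are indivisible.
node-A + node-G + node-J + node-D: power draw 3 + 13 + 2 + 3 = 21 ≤ 22, throughput 14 + 17 + 15 + 7 = 53.
node-A + node-G + node-B + node-J: power draw 3 + 13 + 2 + 2 = 20 ≤ 22, throughput 14 + 17 + 10 + 15 = 56.
Best is node-A, node-G, node-B, and node-J with total throughput 56.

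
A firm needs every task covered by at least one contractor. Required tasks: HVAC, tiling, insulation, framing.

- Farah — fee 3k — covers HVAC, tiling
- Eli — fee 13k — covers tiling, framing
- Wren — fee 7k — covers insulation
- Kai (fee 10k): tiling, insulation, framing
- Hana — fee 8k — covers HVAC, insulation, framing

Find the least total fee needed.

11

This is a weighted set-cover instance.
Choose Farah and Hana: together they cover HVAC, tiling, insulation, framing — every task.
Total fee: 3 + 8 = 11.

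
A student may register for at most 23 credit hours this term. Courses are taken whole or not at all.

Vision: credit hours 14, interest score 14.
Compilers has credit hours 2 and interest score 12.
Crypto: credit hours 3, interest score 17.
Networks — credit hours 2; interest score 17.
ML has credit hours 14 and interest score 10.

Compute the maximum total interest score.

60

Take Vision, Compilers, Crypto, and Networks: credit hours 14 + 2 + 3 + 2 = 21 ≤ 23, interest score 14 + 12 + 17 + 17 = 60.
No other feasible combination does better.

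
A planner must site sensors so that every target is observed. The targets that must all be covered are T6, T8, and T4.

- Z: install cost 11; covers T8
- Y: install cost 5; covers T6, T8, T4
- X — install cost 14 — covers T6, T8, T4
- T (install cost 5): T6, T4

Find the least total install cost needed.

5

Y alone covers T6, T8, T4 — every target.
Total install cost: 5.
No cover costs less than 5.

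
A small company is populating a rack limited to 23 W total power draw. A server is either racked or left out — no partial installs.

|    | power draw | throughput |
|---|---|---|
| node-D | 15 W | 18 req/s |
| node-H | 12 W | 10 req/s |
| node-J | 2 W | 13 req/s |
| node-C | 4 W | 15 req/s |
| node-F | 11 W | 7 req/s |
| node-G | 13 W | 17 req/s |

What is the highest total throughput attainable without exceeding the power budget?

46

This is a 0-1 knapsack instance.
Take node-D, node-J, and node-C: power draw 15 + 2 + 4 = 21 ≤ 23, throughput 18 + 13 + 15 = 46.
No other feasible combination does better.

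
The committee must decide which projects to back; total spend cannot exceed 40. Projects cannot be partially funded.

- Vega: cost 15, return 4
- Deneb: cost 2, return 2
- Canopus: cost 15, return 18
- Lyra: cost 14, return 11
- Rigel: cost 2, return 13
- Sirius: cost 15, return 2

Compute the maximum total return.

44

This is a 0-1 knapsack instance.
Take Deneb, Canopus, Lyra, and Rigel: cost 2 + 15 + 14 + 2 = 33 ≤ 40, return 2 + 18 + 11 + 13 = 44.
No other feasible combination does better.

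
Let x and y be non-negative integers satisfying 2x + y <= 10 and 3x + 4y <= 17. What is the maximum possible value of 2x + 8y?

(x,y)=(0,4): 2·0+1·4=4≤10, 3·0+4·4=16≤17, objective 32.
(x,y)=(1,3): 2·1+1·3=5≤10, 3·1+4·3=15≤17, objective 26.
(x,y)=(0,3): 2·0+1·3=3≤10, 3·0+4·3=12≤17, objective 24.
The best lattice point is (0,4), giving 32.

32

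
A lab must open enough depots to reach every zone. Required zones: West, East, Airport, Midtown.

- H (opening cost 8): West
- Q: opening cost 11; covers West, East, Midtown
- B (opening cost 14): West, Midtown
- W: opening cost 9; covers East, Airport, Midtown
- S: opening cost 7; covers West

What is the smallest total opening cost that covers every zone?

Choose W and S: together they cover West, East, Airport, Midtown — every zone.
Total opening cost: 9 + 7 = 16.
No cover costs less than 16.

16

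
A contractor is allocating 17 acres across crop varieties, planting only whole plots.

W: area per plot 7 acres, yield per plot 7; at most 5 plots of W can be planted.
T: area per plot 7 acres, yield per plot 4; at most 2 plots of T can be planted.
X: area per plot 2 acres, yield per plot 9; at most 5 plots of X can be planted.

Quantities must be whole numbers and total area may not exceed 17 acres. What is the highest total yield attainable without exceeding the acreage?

Take 1×W and 5×X: area 17 ≤ 17, yield 1·7 + 5·9 = 52.
X has the best ratio (9/2) and is taken to its limit of 5; remaining capacity is filled optimally with the others.

52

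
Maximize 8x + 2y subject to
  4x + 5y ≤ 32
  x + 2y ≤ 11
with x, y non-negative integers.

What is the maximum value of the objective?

(x,y)=(8,0): 4·8+5·0=32≤32, 1·8+2·0=8≤11, objective 64.
(x,y)=(7,0): 4·7+5·0=28≤32, 1·7+2·0=7≤11, objective 56.
Maximum is 64 at (x,y)=(8,0).

64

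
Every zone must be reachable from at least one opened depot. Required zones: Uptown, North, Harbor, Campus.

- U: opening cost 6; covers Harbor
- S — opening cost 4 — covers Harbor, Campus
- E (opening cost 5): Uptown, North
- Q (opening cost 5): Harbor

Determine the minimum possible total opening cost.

Choose S and E: together they cover Uptown, North, Harbor, Campus — every zone.
Total opening cost: 4 + 5 = 9.
No cover costs less than 9.

9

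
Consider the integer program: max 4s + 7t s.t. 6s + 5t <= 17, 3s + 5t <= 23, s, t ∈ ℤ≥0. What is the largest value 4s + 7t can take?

21

The continuous relaxation peaks at (0, 3.4) with value 23.80; rounding to a feasible lattice point costs some objective.
(s,t)=(0,3): 6·0+5·3=15≤17, 3·0+5·3=15≤23, objective 21.
(s,t)=(1,2): 6·1+5·2=16≤17, 3·1+5·2=13≤23, objective 18.
The best lattice point is (0,3), giving 21.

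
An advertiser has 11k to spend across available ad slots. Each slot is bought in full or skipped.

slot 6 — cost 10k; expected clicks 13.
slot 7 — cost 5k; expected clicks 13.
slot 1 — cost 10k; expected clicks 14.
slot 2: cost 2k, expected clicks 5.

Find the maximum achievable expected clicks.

18

This is a 0-1 knapsack instance.
Take slot 7 and slot 2: cost 5 + 2 = 7 ≤ 11, expected clicks 13 + 5 = 18.
No other feasible combination does better.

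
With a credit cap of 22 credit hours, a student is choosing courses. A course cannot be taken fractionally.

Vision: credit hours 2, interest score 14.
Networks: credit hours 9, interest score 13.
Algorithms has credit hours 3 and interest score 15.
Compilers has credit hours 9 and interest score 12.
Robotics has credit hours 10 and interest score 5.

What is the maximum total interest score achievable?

This is a 0-1 knapsack instance.
Vision + Algorithms + Compilers: credit hours 2 + 3 + 9 = 14 ≤ 22, interest score 14 + 15 + 12 = 41.
Vision + Networks + Algorithms: credit hours 2 + 9 + 3 = 14 ≤ 22, interest score 14 + 13 + 15 = 42.
Networks + Algorithms + Compilers: credit hours 9 + 3 + 9 = 21 ≤ 22, interest score 13 + 15 + 12 = 40.
Best is Vision, Networks, and Algorithms with total interest score 42.

42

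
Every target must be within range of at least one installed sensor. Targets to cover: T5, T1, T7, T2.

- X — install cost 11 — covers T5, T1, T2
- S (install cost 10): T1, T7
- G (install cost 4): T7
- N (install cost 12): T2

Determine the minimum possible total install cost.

15

Choose X and G: together they cover T5, T1, T7, T2 — every target.
Total install cost: 11 + 4 = 15.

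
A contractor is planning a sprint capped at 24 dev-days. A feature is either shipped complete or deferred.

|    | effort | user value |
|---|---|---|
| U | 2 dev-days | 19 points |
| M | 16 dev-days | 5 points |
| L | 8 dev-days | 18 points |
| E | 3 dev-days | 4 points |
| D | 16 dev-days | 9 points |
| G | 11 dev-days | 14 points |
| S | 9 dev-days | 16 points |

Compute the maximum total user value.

Treat it as a binary knapsack problem.
Allowing fractional choices, the relaxed optimum would be about 59.5, but features are indivisible.
U + L + E + S: effort 2 + 8 + 3 + 9 = 22 ≤ 24, user value 19 + 18 + 4 + 16 = 57.
U + L + S: effort 2 + 8 + 9 = 19 ≤ 24, user value 19 + 18 + 16 = 53.
U + L + E + G: effort 2 + 8 + 3 + 11 = 24 ≤ 24, user value 19 + 18 + 4 + 14 = 55.
Best is U, L, E, and S with total user value 57.

57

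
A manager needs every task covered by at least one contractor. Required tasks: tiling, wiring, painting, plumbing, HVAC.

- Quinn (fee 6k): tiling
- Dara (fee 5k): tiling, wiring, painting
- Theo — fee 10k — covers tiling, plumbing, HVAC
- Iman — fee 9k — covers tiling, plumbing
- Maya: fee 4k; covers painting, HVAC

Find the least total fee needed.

The greedy cost-per-new-task heuristic would pick Dara, Maya, and Iman for 18, but a cheaper cover exists.
Choose Dara and Theo: together they cover tiling, wiring, painting, plumbing, HVAC — every task.
Total fee: 5 + 10 = 15.
No cover costs less than 15.

15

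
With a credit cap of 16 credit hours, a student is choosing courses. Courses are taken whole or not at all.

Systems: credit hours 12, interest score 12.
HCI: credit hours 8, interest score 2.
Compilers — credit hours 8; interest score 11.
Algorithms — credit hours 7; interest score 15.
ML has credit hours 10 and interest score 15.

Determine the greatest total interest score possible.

This is a 0-1 knapsack instance.
Allowing fractional choices, the relaxed optimum would be about 28.5, but courses are indivisible.
Compilers + Algorithms: credit hours 8 + 7 = 15 ≤ 16, interest score 11 + 15 = 26.
Algorithms: credit hours 7 ≤ 16, interest score 15.
HCI + Algorithms: credit hours 8 + 7 = 15 ≤ 16, interest score 2 + 15 = 17.
Best is Compilers and Algorithms with total interest score 26.

26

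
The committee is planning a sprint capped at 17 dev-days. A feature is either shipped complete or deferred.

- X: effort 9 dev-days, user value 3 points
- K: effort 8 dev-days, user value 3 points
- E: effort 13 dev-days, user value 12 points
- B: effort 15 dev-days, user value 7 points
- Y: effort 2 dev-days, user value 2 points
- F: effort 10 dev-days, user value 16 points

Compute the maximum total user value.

Allowing fractional choices, the relaxed optimum would be about 22.6, but features are indivisible.
E + Y: effort 13 + 2 = 15 ≤ 17, user value 12 + 2 = 14.
Y + F: effort 2 + 10 = 12 ≤ 17, user value 2 + 16 = 18.
F: effort 10 ≤ 17, user value 16.
Best is Y and F with total user value 18.

18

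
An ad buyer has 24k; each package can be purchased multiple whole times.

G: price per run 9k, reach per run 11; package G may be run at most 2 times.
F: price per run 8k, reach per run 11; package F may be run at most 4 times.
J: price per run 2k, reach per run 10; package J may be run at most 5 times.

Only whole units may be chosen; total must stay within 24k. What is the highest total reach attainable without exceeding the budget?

This is a bounded integer knapsack.
J has the best ratio (10/2); taking only J gives at most 5×10 = 50 (stopped by the supply cap of 5).
Mixing does better — 2×F and 4×J: price 24 ≤ 24, reach 2·11 + 4·10 = 62.

62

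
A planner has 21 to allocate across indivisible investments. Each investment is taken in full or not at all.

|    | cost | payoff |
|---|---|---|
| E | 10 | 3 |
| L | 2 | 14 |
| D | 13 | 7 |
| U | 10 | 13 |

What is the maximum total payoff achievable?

E + L: cost 10 + 2 = 12 ≤ 21, payoff 3 + 14 = 17.
L + U: cost 2 + 10 = 12 ≤ 21, payoff 14 + 13 = 27.
L + D: cost 2 + 13 = 15 ≤ 21, payoff 14 + 7 = 21.
Best is L and U with total payoff 27.

27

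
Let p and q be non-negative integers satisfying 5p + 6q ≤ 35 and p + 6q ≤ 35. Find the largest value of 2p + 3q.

(p,q)=(1,5): 5·1+6·5=35≤35, 1·1+6·5=31≤35, objective 17.
(p,q)=(2,4): 5·2+6·4=34≤35, 1·2+6·4=26≤35, objective 16.
(p,q)=(0,5): 5·0+6·5=30≤35, 1·0+6·5=30≤35, objective 15.
The best lattice point is (1,5), giving 17.

17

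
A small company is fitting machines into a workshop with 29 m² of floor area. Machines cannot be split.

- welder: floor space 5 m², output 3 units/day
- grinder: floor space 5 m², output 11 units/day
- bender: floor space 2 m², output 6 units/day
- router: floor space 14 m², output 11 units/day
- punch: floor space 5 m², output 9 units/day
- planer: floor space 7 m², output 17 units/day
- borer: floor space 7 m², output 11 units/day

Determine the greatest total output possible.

Allowing fractional choices, the relaxed optimum would be about 56.4, but machines are indivisible.
grinder + bender + punch + planer + borer: floor space 5 + 2 + 5 + 7 + 7 = 26 ≤ 29, output 11 + 6 + 9 + 17 + 11 = 54.
welder + grinder + punch + planer + borer: floor space 5 + 5 + 5 + 7 + 7 = 29 ≤ 29, output 3 + 11 + 9 + 17 + 11 = 51.
grinder + punch + planer + borer: floor space 5 + 5 + 7 + 7 = 24 ≤ 29, output 11 + 9 + 17 + 11 = 48.
Best is grinder, bender, punch, planer, and borer with total output 54.

54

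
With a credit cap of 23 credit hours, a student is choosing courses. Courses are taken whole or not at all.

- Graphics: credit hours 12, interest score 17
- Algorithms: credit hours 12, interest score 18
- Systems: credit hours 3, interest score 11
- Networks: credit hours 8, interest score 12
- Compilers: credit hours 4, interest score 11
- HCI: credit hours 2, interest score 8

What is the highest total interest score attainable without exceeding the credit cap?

48

This is an integer program with binary decision variables.
Graphics + Systems + Compilers + HCI: credit hours 12 + 3 + 4 + 2 = 21 ≤ 23, interest score 17 + 11 + 11 + 8 = 47.
Algorithms + Systems + Compilers + HCI: credit hours 12 + 3 + 4 + 2 = 21 ≤ 23, interest score 18 + 11 + 11 + 8 = 48.
Systems + Networks + Compilers + HCI: credit hours 3 + 8 + 4 + 2 = 17 ≤ 23, interest score 11 + 12 + 11 + 8 = 42.
Best is Algorithms, Systems, Compilers, and HCI with total interest score 48.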